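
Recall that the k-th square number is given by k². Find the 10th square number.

The 10th square number is n² with n = 10.
10² = 100.

100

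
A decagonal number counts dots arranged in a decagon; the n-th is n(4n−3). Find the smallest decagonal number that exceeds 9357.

9457

Solve n(4n−3) > 9357 for integer n.
The largest n with value ≤ 9357 is 48 (since 9072 ≤ 9357 < 9457), so the first above is n = 49, value 9457.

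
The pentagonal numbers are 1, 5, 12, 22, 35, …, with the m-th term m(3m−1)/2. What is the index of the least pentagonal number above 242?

13

Solve n(3n−1)/2 > 242 for integer n.
The largest n with value ≤ 242 is 12 (since 210 ≤ 242 < 247), so the first above is n = 13, value 247.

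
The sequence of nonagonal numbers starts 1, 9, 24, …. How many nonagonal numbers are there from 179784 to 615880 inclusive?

193

The n-th nonagonal number is n(7n−5)/2.
Smallest index with value ≥ 179784: n = 227 (giving 179784).
Largest index with value ≤ 615880: n = 419 (giving 613416).
Indices 227 through 419: 193 terms.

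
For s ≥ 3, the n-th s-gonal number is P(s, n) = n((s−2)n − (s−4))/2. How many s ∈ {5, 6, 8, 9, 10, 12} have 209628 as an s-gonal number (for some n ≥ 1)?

s = 5: P(5, 374) = 209627 and P(5, 375) = 210750; 209628 is not s-gonal.
s = 6: P(6, 324) = 209628. ✓
s = 8: P(8, 264) = 208560 and P(8, 265) = 210145; 209628 is not s-gonal.
s = 9: P(9, 245) = 209475 and P(9, 246) = 211191; 209628 is not s-gonal.
s = 10: P(10, 229) = 209077 and P(10, 230) = 210910; 209628 is not s-gonal.
s = 12: P(12, 205) = 209305 and P(12, 206) = 211356; 209628 is not s-gonal.
Hits: s ∈ {6} → 1.

1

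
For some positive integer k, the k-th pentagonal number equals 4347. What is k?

54

Set n(3n−1)/2 = 4347, giving 3n² − n − 8694 = 0.
The discriminant is 1 + 24·4347 = 104329, and √104329 = 323.
So n = (1 + 323) / 6 = 324/6 = 54.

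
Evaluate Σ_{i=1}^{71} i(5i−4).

Σ i(5i−4) = 5Σi² − 4Σi over i = 1..71.
Σi = 2556 and Σi² = 121836.
5·121836 − 4·2556 = 598956.

598956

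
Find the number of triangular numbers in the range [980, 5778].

The n-th triangular number is n(n+1)/2.
Smallest index with value ≥ 980: n = 44 (giving 990).
Largest index with value ≤ 5778: n = 107 (giving 5778).
Indices 44 through 107: 64 terms.

64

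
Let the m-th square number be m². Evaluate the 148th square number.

The 148th square number is n² with n = 148.
148² = 21904.

21904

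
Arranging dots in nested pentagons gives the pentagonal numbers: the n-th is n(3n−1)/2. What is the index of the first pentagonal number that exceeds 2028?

37

Solve n(3n−1)/2 > 2028 for integer n.
The largest n with value ≤ 2028 is 36 (since 1926 ≤ 2028 < 2035), so the first above is n = 37, value 2035.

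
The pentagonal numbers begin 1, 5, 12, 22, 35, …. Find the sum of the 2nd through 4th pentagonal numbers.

Σ i(3i−1)/2 = (3Σi² − Σi) / 2 over i = 2..4.
Σi = 10 − 1 = 9 and Σi² = 30 − 1 = 29.
(3·29 − 1·9) / 2 = 78/2 = 39.

39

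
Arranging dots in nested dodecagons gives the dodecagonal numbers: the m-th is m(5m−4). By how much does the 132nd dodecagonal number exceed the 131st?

1311

Consecutive dodecagonal numbers differ by 10n − 9: here 10·132 − 9 = 1311.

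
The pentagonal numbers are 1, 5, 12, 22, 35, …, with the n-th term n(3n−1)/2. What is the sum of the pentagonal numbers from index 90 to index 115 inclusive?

Σ i(3i−1)/2 = (3Σi² − Σi) / 2 over i = 90..115.
Σi = 6670 − 4005 = 2665 and Σi² = 513590 − 238965 = 274625.
(3·274625 − 1·2665) / 2 = 821210/2 = 410605.

410605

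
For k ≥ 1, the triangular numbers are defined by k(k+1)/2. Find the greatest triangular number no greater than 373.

351

Solve n(n+1)/2 ≤ 373 for integer n.
n = 26 gives 351 ≤ 373, while n = 27 gives 378 > 373; so the answer is 351.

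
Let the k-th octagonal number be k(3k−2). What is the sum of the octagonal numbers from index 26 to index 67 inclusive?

Σ i(3i−2) = 3Σi² − 2Σi over i = 26..67.
Σi = 2278 − 325 = 1953 and Σi² = 102510 − 5525 = 96985.
3·96985 − 2·1953 = 287049.

287049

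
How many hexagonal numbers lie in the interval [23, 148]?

5

The n-th hexagonal number is n(2n−1).
Smallest index with value ≥ 23: n = 4 (giving 28).
Largest index with value ≤ 148: n = 8 (giving 120).
Indices 4 through 8: 5 terms.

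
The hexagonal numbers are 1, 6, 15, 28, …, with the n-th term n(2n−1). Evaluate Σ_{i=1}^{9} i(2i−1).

525

Σ i(2i−1) = 2Σi² − Σi over i = 1..9.
Σi = 45 and Σi² = 285.
2·285 − 1·45 = 525.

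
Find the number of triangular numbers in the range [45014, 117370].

185

The n-th triangular number is n(n+1)/2.
Smallest index with value ≥ 45014: n = 300 (giving 45150).
Largest index with value ≤ 117370: n = 484 (giving 117370).
Indices 300 through 484: 185 terms.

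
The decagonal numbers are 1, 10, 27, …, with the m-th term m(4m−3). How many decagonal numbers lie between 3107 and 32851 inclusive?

63

The n-th decagonal number is n(4n−3).
Smallest index with value ≥ 3107: n = 29 (giving 3277).
Largest index with value ≤ 32851: n = 91 (giving 32851).
Indices 29 through 91: 63 terms.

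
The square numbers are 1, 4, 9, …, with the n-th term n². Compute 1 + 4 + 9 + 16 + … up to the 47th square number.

35720

Σ_{i=1}^{47} i² = 47·48·95/6 = 35720.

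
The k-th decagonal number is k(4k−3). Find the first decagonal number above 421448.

421525

Solve n(4n−3) > 421448 for integer n.
The largest n with value ≤ 421448 is 324 (since 418932 ≤ 421448 < 421525), so the first above is n = 325, value 421525.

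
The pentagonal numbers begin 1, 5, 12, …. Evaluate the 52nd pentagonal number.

4030

The 52nd pentagonal number is n(3n−1)/2 with n = 52.
52·(3·52 − 1)/2 = 52·155/2 = 4030.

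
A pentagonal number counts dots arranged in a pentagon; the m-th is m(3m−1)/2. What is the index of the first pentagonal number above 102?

9

Solve n(3n−1)/2 > 102 for integer n.
The largest n with value ≤ 102 is 8 (since 92 ≤ 102 < 117), so the first above is n = 9, value 117.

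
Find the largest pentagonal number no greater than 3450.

3432

Solve n(3n−1)/2 ≤ 3450 for integer n.
n = 48 gives 3432 ≤ 3450, while n = 49 gives 3577 > 3450; so the answer is 3432.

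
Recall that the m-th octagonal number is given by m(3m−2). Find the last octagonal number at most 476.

408

Solve n(3n−2) ≤ 476 for integer n.
n = 12 gives 408 ≤ 476, while n = 13 gives 481 > 476; so the answer is 408.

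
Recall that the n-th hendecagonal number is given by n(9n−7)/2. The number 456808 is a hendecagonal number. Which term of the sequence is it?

Set n(9n−7)/2 = 456808, giving 9n² − 7n − 913616 = 0.
The discriminant is 49 + 72·456808 = 32890225, and √32890225 = 5735.
So n = (7 + 5735) / 18 = 5742/18 = 319.

319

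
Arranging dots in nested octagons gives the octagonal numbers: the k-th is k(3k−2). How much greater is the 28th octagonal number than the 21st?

1015

28·(3·28 − 2) = 2296 and 21·(3·21 − 2) = 1281.
Difference: 2296 − 1281 = 1015.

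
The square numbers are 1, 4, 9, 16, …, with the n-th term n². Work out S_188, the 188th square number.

The 188th square number is n² with n = 188.
188² = 35344.

35344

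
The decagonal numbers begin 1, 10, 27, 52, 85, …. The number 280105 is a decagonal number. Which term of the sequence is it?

Set n(4n−3) = 280105, giving 4n² − 3n − 280105 = 0.
So n = (3 + 2117) / 8 = 2120/8 = 265.

265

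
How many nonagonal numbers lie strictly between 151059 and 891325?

296

The n-th nonagonal number is n(7n−5)/2.
Smallest index with value > 151059: n = 209 (giving 152361).
Largest index with value < 891325: n = 504 (giving 887796).
Indices 209 through 504: 296 terms.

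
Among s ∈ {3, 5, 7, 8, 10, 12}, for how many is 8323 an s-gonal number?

s = 3: P(3, 128) = 8256 and P(3, 129) = 8385; 8323 is not s-gonal.
s = 5: P(5, 74) = 8177 and P(5, 75) = 8400; 8323 is not s-gonal.
s = 7: P(7, 58) = 8323. ✓
s = 8: P(8, 53) = 8321 and P(8, 54) = 8640; 8323 is not s-gonal.
s = 10: P(10, 45) = 7965 and P(10, 46) = 8326; 8323 is not s-gonal.
s = 12: P(12, 41) = 8241 and P(12, 42) = 8652; 8323 is not s-gonal.
Hits: s ∈ {7} → 1.

1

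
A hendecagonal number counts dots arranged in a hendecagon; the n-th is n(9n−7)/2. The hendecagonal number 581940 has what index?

360

Set n(9n−7)/2 = 581940, giving 9n² − 7n − 1163880 = 0.
The discriminant is 49 + 72·581940 = 41899729, and √41899729 = 6473.
So n = (7 + 6473) / 18 = 6480/18 = 360.
Check: 360·(9·360 − 7)/2 = 581940. ✓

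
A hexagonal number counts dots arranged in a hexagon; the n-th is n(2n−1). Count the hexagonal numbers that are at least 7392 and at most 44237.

87

The n-th hexagonal number is n(2n−1).
Smallest index with value ≥ 7392: n = 62 (giving 7626).
Largest index with value ≤ 44237: n = 148 (giving 43660).
Indices 62 through 148: 87 terms.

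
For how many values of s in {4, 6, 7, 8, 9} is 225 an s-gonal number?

s = 4: P(4, 15) = 225. ✓
s = 6: P(6, 10) = 190 and P(6, 11) = 231; 225 is not s-gonal.
s = 7: P(7, 9) = 189 and P(7, 10) = 235; 225 is not s-gonal.
s = 8: P(8, 9) = 225. ✓
s = 9: P(9, 8) = 204 and P(9, 9) = 261; 225 is not s-gonal.
Hits: s ∈ {4, 8} → 2.

2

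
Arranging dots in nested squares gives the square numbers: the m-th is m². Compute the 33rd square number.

The 33rd square number is n² with n = 33.
33² = 1089.

1089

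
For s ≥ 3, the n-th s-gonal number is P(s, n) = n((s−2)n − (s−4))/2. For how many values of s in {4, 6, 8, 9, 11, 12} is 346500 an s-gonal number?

1

s = 4: P(4, 588) = 345744 and P(4, 589) = 346921; 346500 is not s-gonal.
s = 6: P(6, 416) = 345696 and P(6, 417) = 347361; 346500 is not s-gonal.
s = 8: P(8, 340) = 346120 and P(8, 341) = 348161; 346500 is not s-gonal.
s = 9: P(9, 315) = 346500. ✓
s = 11: P(11, 277) = 344311 and P(11, 278) = 346805; 346500 is not s-gonal.
s = 12: P(12, 263) = 344793 and P(12, 264) = 347424; 346500 is not s-gonal.
Hits: s ∈ {9} → 1.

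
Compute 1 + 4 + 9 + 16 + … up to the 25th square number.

5525

Σ_{i=1}^{25} i² = 25·26·51/6 = 5525.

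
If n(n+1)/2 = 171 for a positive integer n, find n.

Set n(n+1)/2 = 171, giving n² + n − 342 = 0.
The discriminant is 1 + 8·171 = 1369, and √1369 = 37.
So n = (-1 + 37) / 2 = 36/2 = 18.
Check: 18·19/2 = 171. ✓

18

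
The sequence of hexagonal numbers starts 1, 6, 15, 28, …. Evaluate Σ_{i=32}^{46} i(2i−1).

45605

Σ i(2i−1) = 2Σi² − Σi over i = 32..46.
Σi = 1081 − 496 = 585 and Σi² = 33511 − 10416 = 23095.
2·23095 − 1·585 = 45605.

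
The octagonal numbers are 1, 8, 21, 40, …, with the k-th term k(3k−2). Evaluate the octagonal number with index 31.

2821

The 31st octagonal number is n(3n−2) with n = 31.
31·(3·31 − 2) = 31·91 = 2821.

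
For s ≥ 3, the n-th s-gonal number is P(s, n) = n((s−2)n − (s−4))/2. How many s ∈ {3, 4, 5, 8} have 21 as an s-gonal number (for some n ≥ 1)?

2

s = 3: P(3, 6) = 21. ✓
s = 4: P(4, 4) = 16 and P(4, 5) = 25; 21 is not s-gonal.
s = 5: P(5, 3) = 12 and P(5, 4) = 22; 21 is not s-gonal.
s = 8: P(8, 3) = 21. ✓
Hits: s ∈ {3, 8} → 2.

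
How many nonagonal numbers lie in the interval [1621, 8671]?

29

The n-th nonagonal number is n(7n−5)/2.
Smallest index with value ≥ 1621: n = 22 (giving 1639).
Largest index with value ≤ 8671: n = 50 (giving 8625).
Indices 22 through 50: 29 terms.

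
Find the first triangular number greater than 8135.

8256

Solve n(n+1)/2 > 8135 for integer n.
The largest n with value ≤ 8135 is 127 (since 8128 ≤ 8135 < 8256), so the first above is n = 128, value 8256.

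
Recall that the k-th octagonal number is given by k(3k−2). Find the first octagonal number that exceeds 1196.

Solve n(3n−2) > 1196 for integer n.
The largest n with value ≤ 1196 is 20 (since 1160 ≤ 1196 < 1281), so the first above is n = 21, value 1281.

1281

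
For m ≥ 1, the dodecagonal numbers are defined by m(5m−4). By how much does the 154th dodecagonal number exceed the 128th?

154·(5·154 − 4) = 117964 and 128·(5·128 − 4) = 81408.
Difference: 117964 − 81408 = 36556.

36556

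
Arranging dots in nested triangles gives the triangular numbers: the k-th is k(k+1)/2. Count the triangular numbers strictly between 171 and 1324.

The n-th triangular number is n(n+1)/2.
Smallest index with value > 171: n = 19 (giving 190).
Largest index with value < 1324: n = 50 (giving 1275).
Indices 19 through 50: 32 terms.

32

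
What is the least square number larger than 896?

900

Solve n² > 896 for integer n.
The largest n with value ≤ 896 is 29 (since 841 ≤ 896 < 900), so the first above is n = 30, value 900.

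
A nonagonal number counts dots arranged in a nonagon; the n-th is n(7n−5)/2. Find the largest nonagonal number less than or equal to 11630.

Solve n(7n−5)/2 ≤ 11630 for integer n.
n = 58 gives 11629 ≤ 11630, while n = 59 gives 12036 > 11630; so the answer is 11629.

11629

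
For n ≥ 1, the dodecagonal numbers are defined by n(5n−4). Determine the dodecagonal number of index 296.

436896

296·(5·296 − 4) = 296·1476 = 436896.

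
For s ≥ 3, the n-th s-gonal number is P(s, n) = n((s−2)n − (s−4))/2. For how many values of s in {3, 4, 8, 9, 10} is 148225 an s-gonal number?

1

s = 3: P(3, 543) = 147696 and P(3, 544) = 148240; 148225 is not s-gonal.
s = 4: P(4, 385) = 148225. ✓
s = 8: P(8, 222) = 147408 and P(8, 223) = 148741; 148225 is not s-gonal.
s = 9: P(9, 206) = 148011 and P(9, 207) = 149454; 148225 is not s-gonal.
s = 10: P(10, 192) = 146880 and P(10, 193) = 148417; 148225 is not s-gonal.
Hits: s ∈ {4} → 1.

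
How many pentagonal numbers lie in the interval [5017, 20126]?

The n-th pentagonal number is n(3n−1)/2.
Smallest index with value ≥ 5017: n = 58 (giving 5017).
Largest index with value ≤ 20126: n = 116 (giving 20126).
Indices 58 through 116: 59 terms.

59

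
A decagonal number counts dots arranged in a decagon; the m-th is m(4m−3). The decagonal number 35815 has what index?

Set n(4n−3) = 35815, giving 4n² − 3n − 35815 = 0.
The discriminant is 9 + 16·35815 = 573049, and √573049 = 757.
So n = (3 + 757) / 8 = 760/8 = 95.

95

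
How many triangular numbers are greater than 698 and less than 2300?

31

The n-th triangular number is n(n+1)/2.
Smallest index with value > 698: n = 37 (giving 703).
Largest index with value < 2300: n = 67 (giving 2278).
Indices 37 through 67: 31 terms.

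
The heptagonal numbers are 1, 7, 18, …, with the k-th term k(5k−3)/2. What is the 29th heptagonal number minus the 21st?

988

29·(5·29 − 3)/2 = 2059 and 21·(5·21 − 3)/2 = 1071.
Difference: 2059 − 1071 = 988.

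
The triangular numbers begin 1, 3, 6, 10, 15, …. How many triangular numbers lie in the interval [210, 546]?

The n-th triangular number is n(n+1)/2.
Smallest index with value ≥ 210: n = 20 (giving 210).
Largest index with value ≤ 546: n = 32 (giving 528).
Indices 20 through 32: 13 terms.

13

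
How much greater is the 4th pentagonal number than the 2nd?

17

4·(3·4 − 1)/2 = 22 and 2·(3·2 − 1)/2 = 5.
Difference: 22 − 5 = 17.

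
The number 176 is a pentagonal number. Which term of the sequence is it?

11

Set n(3n−1)/2 = 176, giving 3n² − n − 352 = 0.
The discriminant is 1 + 24·176 = 4225, and √4225 = 65.
So n = (1 + 65) / 6 = 66/6 = 11.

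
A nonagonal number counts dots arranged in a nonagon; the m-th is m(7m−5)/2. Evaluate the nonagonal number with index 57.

11229

The 57th nonagonal number is n(7n−5)/2 with n = 57.
57·(7·57 − 5)/2 = 57·394/2 = 57·197 = 11229.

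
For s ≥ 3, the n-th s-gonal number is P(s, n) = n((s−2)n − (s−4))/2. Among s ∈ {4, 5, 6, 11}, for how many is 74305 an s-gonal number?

1

s = 4: P(4, 272) = 73984 and P(4, 273) = 74529; 74305 is not s-gonal.
s = 5: P(5, 222) = 73815 and P(5, 223) = 74482; 74305 is not s-gonal.
s = 6: P(6, 193) = 74305. ✓
s = 11: P(11, 128) = 73280 and P(11, 129) = 74433; 74305 is not s-gonal.
Hits: s ∈ {6} → 1.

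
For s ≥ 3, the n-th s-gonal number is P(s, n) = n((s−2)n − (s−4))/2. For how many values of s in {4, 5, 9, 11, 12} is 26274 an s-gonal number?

s = 4: P(4, 162) = 26244 and P(4, 163) = 26569; 26274 is not s-gonal.
s = 5: P(5, 132) = 26070 and P(5, 133) = 26467; 26274 is not s-gonal.
s = 9: P(9, 87) = 26274. ✓
s = 11: P(11, 76) = 25726 and P(11, 77) = 26411; 26274 is not s-gonal.
s = 12: P(12, 72) = 25632 and P(12, 73) = 26353; 26274 is not s-gonal.
Hits: s ∈ {9} → 1.

1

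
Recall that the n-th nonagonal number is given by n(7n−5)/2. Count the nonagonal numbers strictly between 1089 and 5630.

The n-th nonagonal number is n(7n−5)/2.
Smallest index with value > 1089: n = 19 (giving 1216).
Largest index with value < 5630: n = 40 (giving 5500).
Indices 19 through 40: 22 terms.

22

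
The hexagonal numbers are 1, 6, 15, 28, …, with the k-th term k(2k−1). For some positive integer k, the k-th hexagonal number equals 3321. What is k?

41

Set n(2n−1) = 3321, giving 2n² − n − 3321 = 0.
The discriminant is 1 + 8·3321 = 26569, and √26569 = 163.
So n = (1 + 163) / 4 = 164/4 = 41.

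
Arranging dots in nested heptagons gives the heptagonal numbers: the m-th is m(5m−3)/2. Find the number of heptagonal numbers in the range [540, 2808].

19

The n-th heptagonal number is n(5n−3)/2.
Smallest index with value ≥ 540: n = 15 (giving 540).
Largest index with value ≤ 2808: n = 33 (giving 2673).
Indices 15 through 33: 19 terms.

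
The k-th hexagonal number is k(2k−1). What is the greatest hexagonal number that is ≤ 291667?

Solve n(2n−1) ≤ 291667 for integer n.
n = 382 gives 291466 ≤ 291667, while n = 383 gives 292995 > 291667; so the answer is 291466.

291466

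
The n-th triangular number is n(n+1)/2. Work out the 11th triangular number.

66

The 11th triangular number is n(n+1)/2 with n = 11.
11·12/2 = 132/2 = 66.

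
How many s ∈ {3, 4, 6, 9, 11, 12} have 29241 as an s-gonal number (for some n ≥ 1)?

2

s = 3: P(3, 241) = 29161 and P(3, 242) = 29403; 29241 is not s-gonal.
s = 4: P(4, 171) = 29241. ✓
s = 6: P(6, 121) = 29161 and P(6, 122) = 29646; 29241 is not s-gonal.
s = 9: P(9, 91) = 28756 and P(9, 92) = 29394; 29241 is not s-gonal.
s = 11: P(11, 81) = 29241. ✓
s = 12: P(12, 76) = 28576 and P(12, 77) = 29337; 29241 is not s-gonal.
Hits: s ∈ {4, 11} → 2.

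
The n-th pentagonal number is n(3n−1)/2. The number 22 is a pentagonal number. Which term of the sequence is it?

4

Set n(3n−1)/2 = 22, giving 3n² − n − 44 = 0.
So n = (1 + 23) / 6 = 24/6 = 4.
Check: 4·(3·4 − 1)/2 = 22. ✓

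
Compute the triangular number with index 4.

10

The 4th triangular number is n(n+1)/2 with n = 4.
4·5/2 = 20/2 = 10.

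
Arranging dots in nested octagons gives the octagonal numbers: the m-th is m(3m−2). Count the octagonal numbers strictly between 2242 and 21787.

The n-th octagonal number is n(3n−2).
Smallest index with value > 2242: n = 28 (giving 2296).
Largest index with value < 21787: n = 85 (giving 21505).
Indices 28 through 85: 58 terms.

58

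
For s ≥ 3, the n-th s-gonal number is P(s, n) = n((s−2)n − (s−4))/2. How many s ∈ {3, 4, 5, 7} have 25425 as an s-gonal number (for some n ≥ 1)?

1

s = 3: P(3, 225) = 25425. ✓
s = 4: P(4, 159) = 25281 and P(4, 160) = 25600; 25425 is not s-gonal.
s = 5: P(5, 130) = 25285 and P(5, 131) = 25676; 25425 is not s-gonal.
s = 7: P(7, 101) = 25351 and P(7, 102) = 25857; 25425 is not s-gonal.
Hits: s ∈ {3} → 1.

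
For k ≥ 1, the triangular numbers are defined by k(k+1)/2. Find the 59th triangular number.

1770

The 59th triangular number is n(n+1)/2 with n = 59.
59·60/2 = 3540/2 = 1770.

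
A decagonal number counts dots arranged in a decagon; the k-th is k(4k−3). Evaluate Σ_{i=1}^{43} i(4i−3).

Σ i(4i−3) = 4Σi² − 3Σi over i = 1..43.
Σi = 946 and Σi² = 27434.
4·27434 − 3·946 = 106898.

106898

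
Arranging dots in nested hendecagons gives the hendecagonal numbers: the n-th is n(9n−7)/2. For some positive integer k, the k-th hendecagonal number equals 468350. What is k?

Set n(9n−7)/2 = 468350, giving 9n² − 7n − 936700 = 0.
The discriminant is 49 + 72·468350 = 33721249, and √33721249 = 5807.
So n = (7 + 5807) / 18 = 5814/18 = 323.
Check: 323·(9·323 − 7)/2 = 468350. ✓

323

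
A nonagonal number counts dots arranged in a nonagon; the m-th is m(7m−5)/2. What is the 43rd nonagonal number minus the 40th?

864

43·(7·43 − 5)/2 = 6364 and 40·(7·40 − 5)/2 = 5500.
Difference: 6364 − 5500 = 864.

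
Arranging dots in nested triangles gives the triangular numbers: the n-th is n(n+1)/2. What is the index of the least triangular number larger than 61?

11

Solve n(n+1)/2 > 61 for integer n.
The largest n with value ≤ 61 is 10 (since 55 ≤ 61 < 66), so the first above is n = 11, value 66.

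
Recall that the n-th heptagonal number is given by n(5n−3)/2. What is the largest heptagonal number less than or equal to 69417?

Solve n(5n−3)/2 ≤ 69417 for integer n.
n = 166 gives 68641 ≤ 69417, while n = 167 gives 69472 > 69417; so the answer is 68641.

68641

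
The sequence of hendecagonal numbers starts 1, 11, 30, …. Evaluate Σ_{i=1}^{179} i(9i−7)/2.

8618850

Σ i(9i−7)/2 = (9Σi² − 7Σi) / 2 over i = 1..179.
Σi = 16110 and Σi² = 1927830.
(9·1927830 − 7·16110) / 2 = 17237700/2 = 8618850.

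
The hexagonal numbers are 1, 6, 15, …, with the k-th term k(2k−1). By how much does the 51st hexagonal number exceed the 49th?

398

51·(2·51 − 1) = 5151 and 49·(2·49 − 1) = 4753.
Difference: 5151 − 4753 = 398.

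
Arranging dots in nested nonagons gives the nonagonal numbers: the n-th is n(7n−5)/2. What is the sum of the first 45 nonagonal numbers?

107295

Σ i(7i−5)/2 = (7Σi² − 5Σi) / 2 over i = 1..45.
Σi = 1035 and Σi² = 31395.
(7·31395 − 5·1035) / 2 = 214590/2 = 107295.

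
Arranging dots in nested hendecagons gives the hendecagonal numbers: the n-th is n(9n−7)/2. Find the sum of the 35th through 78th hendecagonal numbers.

655292

Σ i(9i−7)/2 = (9Σi² − 7Σi) / 2 over i = 35..78.
Σi = 3081 − 595 = 2486 and Σi² = 161239 − 13685 = 147554.
(9·147554 − 7·2486) / 2 = 1310584/2 = 655292.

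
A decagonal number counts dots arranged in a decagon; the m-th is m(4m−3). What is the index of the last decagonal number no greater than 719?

Solve n(4n−3) ≤ 719 for integer n.
n = 13 gives 637 ≤ 719, while n = 14 gives 742 > 719; so the answer is index 13.

13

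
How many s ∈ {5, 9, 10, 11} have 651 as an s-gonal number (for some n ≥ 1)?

2

s = 5: P(5, 21) = 651. ✓
s = 9: P(9, 14) = 651. ✓
s = 10: P(10, 13) = 637 and P(10, 14) = 742; 651 is not s-gonal.
s = 11: P(11, 12) = 606 and P(11, 13) = 715; 651 is not s-gonal.
Hits: s ∈ {5, 9} → 2.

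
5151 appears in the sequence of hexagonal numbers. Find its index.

51

Set n(2n−1) = 5151, giving 2n² − n − 5151 = 0.
The discriminant is 1 + 8·5151 = 41209, and √41209 = 203.
So n = (1 + 203) / 4 = 204/4 = 51.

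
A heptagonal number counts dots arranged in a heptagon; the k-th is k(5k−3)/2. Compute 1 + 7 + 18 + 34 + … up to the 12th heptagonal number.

Σ i(5i−3)/2 = (5Σi² − 3Σi) / 2 over i = 1..12.
Σi = 78 and Σi² = 650.
(5·650 − 3·78) / 2 = 3016/2 = 1508.

1508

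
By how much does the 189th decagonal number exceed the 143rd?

189·(4·189 − 3) = 142317 and 143·(4·143 − 3) = 81367.
Difference: 142317 − 81367 = 60950.

60950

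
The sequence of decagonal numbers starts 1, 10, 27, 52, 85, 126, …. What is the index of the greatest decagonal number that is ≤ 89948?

150

Solve n(4n−3) ≤ 89948 for integer n.
n = 150 gives 89550 ≤ 89948, while n = 151 gives 90751 > 89948; so the answer is index 150.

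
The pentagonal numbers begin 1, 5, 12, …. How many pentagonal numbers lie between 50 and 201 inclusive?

6

The n-th pentagonal number is n(3n−1)/2.
Smallest index with value ≥ 50: n = 6 (giving 51).
Largest index with value ≤ 201: n = 11 (giving 176).
Indices 6 through 11: 6 terms.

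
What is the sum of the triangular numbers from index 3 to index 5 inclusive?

Σ i(i+1)/2 = (Σi² + Σi) / 2 over i = 3..5.
Σi = 15 − 3 = 12 and Σi² = 55 − 5 = 50.
(1·50 + 1·12) / 2 = 62/2 = 31.

31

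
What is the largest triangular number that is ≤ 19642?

19503

Solve n(n+1)/2 ≤ 19642 for integer n.
n = 197 gives 19503 ≤ 19642, while n = 198 gives 19701 > 19642; so the answer is 19503.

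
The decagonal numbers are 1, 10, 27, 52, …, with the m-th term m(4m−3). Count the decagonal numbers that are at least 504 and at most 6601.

The n-th decagonal number is n(4n−3).
Smallest index with value ≥ 504: n = 12 (giving 540).
Largest index with value ≤ 6601: n = 41 (giving 6601).
Indices 12 through 41: 30 terms.

30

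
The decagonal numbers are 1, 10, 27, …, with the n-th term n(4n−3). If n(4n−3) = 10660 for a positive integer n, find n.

Set n(4n−3) = 10660, giving 4n² − 3n − 10660 = 0.
The discriminant is 9 + 16·10660 = 170569, and √170569 = 413.
So n = (3 + 413) / 8 = 416/8 = 52.

52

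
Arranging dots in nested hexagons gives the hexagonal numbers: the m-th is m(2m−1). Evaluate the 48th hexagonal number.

4560

The 48th hexagonal number is n(2n−1) with n = 48.
48·(2·48 − 1) = 48·95 = 4560.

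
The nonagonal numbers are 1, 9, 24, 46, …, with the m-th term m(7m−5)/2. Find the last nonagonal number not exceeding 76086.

75264

Solve n(7n−5)/2 ≤ 76086 for integer n.
n = 147 gives 75264 ≤ 76086, while n = 148 gives 76294 > 76086; so the answer is 75264.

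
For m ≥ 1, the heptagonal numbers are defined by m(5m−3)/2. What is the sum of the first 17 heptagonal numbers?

4233

Σ i(5i−3)/2 = (5Σi² − 3Σi) / 2 over i = 1..17.
Σi = 153 and Σi² = 1785.
(5·1785 − 3·153) / 2 = 8466/2 = 4233.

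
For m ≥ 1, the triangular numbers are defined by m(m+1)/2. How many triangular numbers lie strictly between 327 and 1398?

27

The n-th triangular number is n(n+1)/2.
Smallest index with value > 327: n = 26 (giving 351).
Largest index with value < 1398: n = 52 (giving 1378).
Indices 26 through 52: 27 terms.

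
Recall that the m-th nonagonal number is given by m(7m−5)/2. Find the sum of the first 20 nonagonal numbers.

9520

Σ i(7i−5)/2 = (7Σi² − 5Σi) / 2 over i = 1..20.
Σi = 210 and Σi² = 2870.
(7·2870 − 5·210) / 2 = 19040/2 = 9520.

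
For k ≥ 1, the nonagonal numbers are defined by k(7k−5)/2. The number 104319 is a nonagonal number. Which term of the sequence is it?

Set n(7n−5)/2 = 104319, giving 7n² − 5n − 208638 = 0.
So n = (5 + 2417) / 14 = 2422/14 = 173.

173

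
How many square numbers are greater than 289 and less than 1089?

15

The n-th square number is n².
Smallest index with value > 289: n = 18 (giving 324).
Largest index with value < 1089: n = 32 (giving 1024).
Indices 18 through 32: 15 terms.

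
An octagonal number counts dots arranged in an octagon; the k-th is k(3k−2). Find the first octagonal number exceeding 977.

Solve n(3n−2) > 977 for integer n.
The largest n with value ≤ 977 is 18 (since 936 ≤ 977 < 1045), so the first above is n = 19, value 1045.

1045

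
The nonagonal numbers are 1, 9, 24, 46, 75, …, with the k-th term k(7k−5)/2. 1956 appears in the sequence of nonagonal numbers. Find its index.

24

Set n(7n−5)/2 = 1956, giving 7n² − 5n − 3912 = 0.
The discriminant is 25 + 56·1956 = 109561, and √109561 = 331.
So n = (5 + 331) / 14 = 336/14 = 24.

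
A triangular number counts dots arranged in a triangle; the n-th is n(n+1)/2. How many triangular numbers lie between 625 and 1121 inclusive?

12

The n-th triangular number is n(n+1)/2.
Smallest index with value ≥ 625: n = 35 (giving 630).
Largest index with value ≤ 1121: n = 46 (giving 1081).
Indices 35 through 46: 12 terms.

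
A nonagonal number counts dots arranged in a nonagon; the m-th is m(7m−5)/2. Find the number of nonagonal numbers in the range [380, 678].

The n-th nonagonal number is n(7n−5)/2.
Smallest index with value ≥ 380: n = 11 (giving 396).
Largest index with value ≤ 678: n = 14 (giving 651).
Indices 11 through 14: 4 terms.

4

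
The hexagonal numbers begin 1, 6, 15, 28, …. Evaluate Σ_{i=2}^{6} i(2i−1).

160

Σ i(2i−1) = 2Σi² − Σi over i = 2..6.
Σi = 21 − 1 = 20 and Σi² = 91 − 1 = 90.
2·90 − 1·20 = 160.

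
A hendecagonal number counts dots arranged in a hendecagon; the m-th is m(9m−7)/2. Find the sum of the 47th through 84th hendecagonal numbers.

Σ i(9i−7)/2 = (9Σi² − 7Σi) / 2 over i = 47..84.
Σi = 3570 − 1081 = 2489 and Σi² = 201110 − 33511 = 167599.
(9·167599 − 7·2489) / 2 = 1490968/2 = 745484.

745484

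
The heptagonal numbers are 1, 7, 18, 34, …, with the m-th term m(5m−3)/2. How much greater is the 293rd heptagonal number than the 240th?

293·(5·293 − 3)/2 = 214183 and 240·(5·240 − 3)/2 = 143640.
Difference: 214183 − 143640 = 70543.

70543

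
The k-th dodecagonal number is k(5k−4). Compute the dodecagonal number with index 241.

The 241st dodecagonal number is n(5n−4) with n = 241.
241·(5·241 − 4) = 241·1201 = 289441.

289441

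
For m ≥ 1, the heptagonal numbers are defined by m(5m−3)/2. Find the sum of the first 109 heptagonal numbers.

1085095

Σ i(5i−3)/2 = (5Σi² − 3Σi) / 2 over i = 1..109.
Σi = 5995 and Σi² = 437635.
(5·437635 − 3·5995) / 2 = 2170190/2 = 1085095.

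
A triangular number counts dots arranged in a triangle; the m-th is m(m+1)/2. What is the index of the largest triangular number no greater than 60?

Solve n(n+1)/2 ≤ 60 for integer n.
n = 10 gives 55 ≤ 60, while n = 11 gives 66 > 60; so the answer is index 10.

10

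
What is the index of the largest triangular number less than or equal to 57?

10

Solve n(n+1)/2 ≤ 57 for integer n.
n = 10 gives 55 ≤ 57, while n = 11 gives 66 > 57; so the answer is index 10.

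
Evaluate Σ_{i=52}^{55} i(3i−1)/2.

17074

Σ i(3i−1)/2 = (3Σi² − Σi) / 2 over i = 52..55.
Σi = 1540 − 1326 = 214 and Σi² = 56980 − 45526 = 11454.
(3·11454 − 1·214) / 2 = 34148/2 = 17074.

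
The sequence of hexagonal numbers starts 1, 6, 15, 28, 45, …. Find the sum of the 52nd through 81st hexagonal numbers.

267835

Σ i(2i−1) = 2Σi² − Σi over i = 52..81.
Σi = 3321 − 1326 = 1995 and Σi² = 180441 − 45526 = 134915.
2·134915 − 1·1995 = 267835.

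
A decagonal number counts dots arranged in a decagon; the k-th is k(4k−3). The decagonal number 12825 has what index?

57

Set n(4n−3) = 12825, giving 4n² − 3n − 12825 = 0.
The discriminant is 9 + 16·12825 = 205209, and √205209 = 453.
So n = (3 + 453) / 8 = 456/8 = 57.
Check: 57·(4·57 − 3) = 12825. ✓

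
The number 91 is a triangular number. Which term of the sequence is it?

Set n(n+1)/2 = 91, giving n² + n − 182 = 0.
The discriminant is 1 + 8·91 = 729, and √729 = 27.
So n = (-1 + 27) / 2 = 26/2 = 13.

13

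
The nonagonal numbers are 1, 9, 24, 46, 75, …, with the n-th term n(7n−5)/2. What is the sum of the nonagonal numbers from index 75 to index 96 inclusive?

561286

Σ i(7i−5)/2 = (7Σi² − 5Σi) / 2 over i = 75..96.
Σi = 4656 − 2775 = 1881 and Σi² = 299536 − 137825 = 161711.
(7·161711 − 5·1881) / 2 = 1122572/2 = 561286.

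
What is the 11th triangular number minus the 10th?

Consecutive triangular numbers differ by n: T_{11} − T_{10} = 11.

11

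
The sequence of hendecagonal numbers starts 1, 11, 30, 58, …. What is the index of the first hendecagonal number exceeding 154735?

Solve n(9n−7)/2 > 154735 for integer n.
The largest n with value ≤ 154735 is 185 (since 153365 ≤ 154735 < 155031), so the first above is n = 186, value 155031.

186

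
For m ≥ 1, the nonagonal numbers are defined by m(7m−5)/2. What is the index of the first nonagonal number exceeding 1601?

22

Solve n(7n−5)/2 > 1601 for integer n.
The largest n with value ≤ 1601 is 21 (since 1491 ≤ 1601 < 1639), so the first above is n = 22, value 1639.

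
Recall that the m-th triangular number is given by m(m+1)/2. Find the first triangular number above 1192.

1225

Solve n(n+1)/2 > 1192 for integer n.
The largest n with value ≤ 1192 is 48 (since 1176 ≤ 1192 < 1225), so the first above is n = 49, value 1225.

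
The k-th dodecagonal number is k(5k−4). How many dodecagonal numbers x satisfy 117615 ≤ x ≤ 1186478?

334

The n-th dodecagonal number is n(5n−4).
Smallest index with value ≥ 117615: n = 154 (giving 117964).
Largest index with value ≤ 1186478: n = 487 (giving 1183897).
Indices 154 through 487: 334 terms.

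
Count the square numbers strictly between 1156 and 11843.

The n-th square number is n².
Smallest index with value > 1156: n = 35 (giving 1225).
Largest index with value < 11843: n = 108 (giving 11664).
Indices 35 through 108: 74 terms.

74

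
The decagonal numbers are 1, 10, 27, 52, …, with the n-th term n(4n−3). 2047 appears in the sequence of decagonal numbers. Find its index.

Set n(4n−3) = 2047, giving 4n² − 3n − 2047 = 0.
The discriminant is 9 + 16·2047 = 32761, and √32761 = 181.
So n = (3 + 181) / 8 = 184/8 = 23.

23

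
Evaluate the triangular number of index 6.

6·7/2 = 42/2 = 21.

21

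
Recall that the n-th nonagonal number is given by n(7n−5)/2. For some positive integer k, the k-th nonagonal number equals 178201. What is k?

226

Set n(7n−5)/2 = 178201, giving 7n² − 5n − 356402 = 0.
So n = (5 + 3159) / 14 = 3164/14 = 226.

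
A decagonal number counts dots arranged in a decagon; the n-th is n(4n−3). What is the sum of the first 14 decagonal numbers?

3745

Σ i(4i−3) = 4Σi² − 3Σi over i = 1..14.
Σi = 105 and Σi² = 1015.
4·1015 − 3·105 = 3745.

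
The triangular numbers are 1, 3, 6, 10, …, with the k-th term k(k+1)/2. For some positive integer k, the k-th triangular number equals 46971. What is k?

306

Set n(n+1)/2 = 46971, giving n² + n − 93942 = 0.
The discriminant is 1 + 8·46971 = 375769, and √375769 = 613.
So n = (-1 + 613) / 2 = 612/2 = 306.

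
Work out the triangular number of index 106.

The 106th triangular number is n(n+1)/2 with n = 106.
106·107/2 = 11342/2 = 5671.

5671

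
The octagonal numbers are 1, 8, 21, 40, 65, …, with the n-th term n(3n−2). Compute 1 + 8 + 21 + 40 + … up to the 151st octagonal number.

3454276

Σ i(3i−2) = 3Σi² − 2Σi over i = 1..151.
Σi = 11476 and Σi² = 1159076.
3·1159076 − 2·11476 = 3454276.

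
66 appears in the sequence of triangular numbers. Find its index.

11

Set n(n+1)/2 = 66, giving n² + n − 132 = 0.
The discriminant is 1 + 8·66 = 529, and √529 = 23.
So n = (-1 + 23) / 2 = 22/2 = 11.
Check: 11·12/2 = 66. ✓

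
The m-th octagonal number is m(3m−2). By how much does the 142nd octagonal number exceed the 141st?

847

Consecutive octagonal numbers differ by 6n − 5: here 6·142 − 5 = 847.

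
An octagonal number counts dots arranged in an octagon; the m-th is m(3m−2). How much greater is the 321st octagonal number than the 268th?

93545

321·(3·321 − 2) = 308481 and 268·(3·268 − 2) = 214936.
Difference: 308481 − 214936 = 93545.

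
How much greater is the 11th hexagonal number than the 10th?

Consecutive hexagonal numbers differ by 4n − 3: here 4·11 − 3 = 41.

41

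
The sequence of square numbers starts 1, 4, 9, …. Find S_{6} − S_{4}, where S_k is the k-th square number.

6² = 36 and 4² = 16.
Difference: 36 − 16 = 20.

20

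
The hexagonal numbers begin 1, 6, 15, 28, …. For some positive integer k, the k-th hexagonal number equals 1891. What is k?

31

Set n(2n−1) = 1891, giving 2n² − n − 1891 = 0.
The discriminant is 1 + 8·1891 = 15129, and √15129 = 123.
So n = (1 + 123) / 4 = 124/4 = 31.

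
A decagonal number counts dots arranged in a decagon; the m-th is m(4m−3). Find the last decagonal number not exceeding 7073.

6930

Solve n(4n−3) ≤ 7073 for integer n.
n = 42 gives 6930 ≤ 7073, while n = 43 gives 7267 > 7073; so the answer is 6930.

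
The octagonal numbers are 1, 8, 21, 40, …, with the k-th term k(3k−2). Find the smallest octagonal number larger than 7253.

7400

Solve n(3n−2) > 7253 for integer n.
The largest n with value ≤ 7253 is 49 (since 7105 ≤ 7253 < 7400), so the first above is n = 50, value 7400.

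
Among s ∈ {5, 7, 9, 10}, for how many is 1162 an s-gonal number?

s = 5: P(5, 28) = 1162. ✓
s = 7: P(7, 21) = 1071 and P(7, 22) = 1177; 1162 is not s-gonal.
s = 9: P(9, 18) = 1089 and P(9, 19) = 1216; 1162 is not s-gonal.
s = 10: P(10, 17) = 1105 and P(10, 18) = 1242; 1162 is not s-gonal.
Hits: s ∈ {5} → 1.

1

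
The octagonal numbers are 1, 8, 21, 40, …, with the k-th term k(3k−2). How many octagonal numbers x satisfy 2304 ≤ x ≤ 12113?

The n-th octagonal number is n(3n−2).
Smallest index with value ≥ 2304: n = 29 (giving 2465).
Largest index with value ≤ 12113: n = 63 (giving 11781).
Indices 29 through 63: 35 terms.

35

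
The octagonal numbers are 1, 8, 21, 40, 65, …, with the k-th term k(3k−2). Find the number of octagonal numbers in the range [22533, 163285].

147

The n-th octagonal number is n(3n−2).
Smallest index with value ≥ 22533: n = 87 (giving 22533).
Largest index with value ≤ 163285: n = 233 (giving 162401).
Indices 87 through 233: 147 terms.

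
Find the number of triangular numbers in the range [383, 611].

7

The n-th triangular number is n(n+1)/2.
Smallest index with value ≥ 383: n = 28 (giving 406).
Largest index with value ≤ 611: n = 34 (giving 595).
Indices 28 through 34: 7 terms.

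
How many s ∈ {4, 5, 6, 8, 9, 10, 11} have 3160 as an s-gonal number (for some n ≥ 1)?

s = 4: P(4, 56) = 3136 and P(4, 57) = 3249; 3160 is not s-gonal.
s = 5: P(5, 46) = 3151 and P(5, 47) = 3290; 3160 is not s-gonal.
s = 6: P(6, 40) = 3160. ✓
s = 8: P(8, 32) = 3008 and P(8, 33) = 3201; 3160 is not s-gonal.
s = 9: P(9, 30) = 3075 and P(9, 31) = 3286; 3160 is not s-gonal.
s = 10: P(10, 28) = 3052 and P(10, 29) = 3277; 3160 is not s-gonal.
s = 11: P(11, 26) = 2951 and P(11, 27) = 3186; 3160 is not s-gonal.
Hits: s ∈ {6} → 1.

1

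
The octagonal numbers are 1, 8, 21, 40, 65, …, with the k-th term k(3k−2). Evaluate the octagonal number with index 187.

The 187th octagonal number is n(3n−2) with n = 187.
187·(3·187 − 2) = 187·559 = 104533.

104533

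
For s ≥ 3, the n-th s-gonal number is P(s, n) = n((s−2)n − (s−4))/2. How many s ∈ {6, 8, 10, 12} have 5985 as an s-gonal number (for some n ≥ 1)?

2

s = 6: P(6, 54) = 5778 and P(6, 55) = 5995; 5985 is not s-gonal.
s = 8: P(8, 45) = 5985. ✓
s = 10: P(10, 39) = 5967 and P(10, 40) = 6280; 5985 is not s-gonal.
s = 12: P(12, 35) = 5985. ✓
Hits: s ∈ {8, 12} → 2.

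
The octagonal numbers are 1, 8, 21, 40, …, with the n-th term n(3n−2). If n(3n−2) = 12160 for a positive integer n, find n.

Set n(3n−2) = 12160, giving 3n² − 2n − 12160 = 0.
So n = (2 + 382) / 6 = 384/6 = 64.

64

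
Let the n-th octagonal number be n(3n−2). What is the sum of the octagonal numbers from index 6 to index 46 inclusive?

98236

Σ i(3i−2) = 3Σi² − 2Σi over i = 6..46.
Σi = 1081 − 15 = 1066 and Σi² = 33511 − 55 = 33456.
3·33456 − 2·1066 = 98236.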